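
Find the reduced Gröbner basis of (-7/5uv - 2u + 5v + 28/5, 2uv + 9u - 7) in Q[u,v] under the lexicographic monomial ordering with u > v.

f_1 = -7/5uv - 2u + 5v + 28/5, LT = uv.
f_2 = 2uv + 9u - 7, LT = uv.

S(f_1,f_2): lcm = uv. S = -43/14u - 25/7v - 1/2.
  reduce S modulo (f_1, f_2):
  remainder -43/14u - 25/7v - 1/2 ≠ 0; add g_3 = -43/14u - 25/7v - 1/2 to the basis.

S(f_1,g_3): lcm = uv. S = 10/7u - 50/43v^2 - 1124/301v - 4.
  reduce S modulo (f_1, f_2, g_3):
  remainder -50/43v^2 - 232/43v - 182/43 ≠ 0; add g_4 = -50/43v^2 - 232/43v - 182/43 to the basis.

The other S-polynomials (S(f_2,g_3), S(f_1,g_4), S(f_2,g_4), S(g_3,g_4)) all reduce to 0 modulo the current basis, so we have a Gröbner basis.
Inter-reduce: drop elements whose leading term is divisible by another's, tail-reduce, and make monic.

G = {u + 50/43v + 7/43, v^2 + 116/25v + 91/25}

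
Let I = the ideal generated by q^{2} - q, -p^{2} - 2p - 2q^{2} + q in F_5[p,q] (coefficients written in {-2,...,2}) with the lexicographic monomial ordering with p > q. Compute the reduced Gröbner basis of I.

Buchberger's algorithm terminates because the ascending chain of leading-term ideals stabilizes.

f_1 = q^{2} - q, LT = q^{2}.
f_2 = -p^{2} - 2p - 2q^{2} + q, LT = p^{2}.

The S-polynomials (S(f_1,f_2)) all reduce to 0 modulo the current basis, so we have a Gröbner basis.

G = {p^{2} + 2p + q, q^{2} - q}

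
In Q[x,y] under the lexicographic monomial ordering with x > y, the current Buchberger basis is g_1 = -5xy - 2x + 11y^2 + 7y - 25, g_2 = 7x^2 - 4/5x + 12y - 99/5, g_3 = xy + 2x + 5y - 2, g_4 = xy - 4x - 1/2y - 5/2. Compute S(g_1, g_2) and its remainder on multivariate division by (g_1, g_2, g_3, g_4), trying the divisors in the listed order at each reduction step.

lcm(LM(g_1), LM(g_2)) = x^2y.
S = (lcm/LT(g_1))·g_1 − (lcm/LT(g_2))·g_2 = 2/5x^2 - 11/5xy^2 - 9/7xy + 5x - 12/7y^2 + 99/35y.
Reduce S modulo (g_1, g_2, g_3, g_4) in that order:
  leading term x^2: subtract (2/35)·g_2 from 2/5x^2 - 11/5xy^2 - 9/7xy + 5x - 12/7y^2 + 99/35y → -11/5xy^2 - 9/7xy + 883/175x - 12/7y^2 + 15/7y + 198/175
  leading term xy^2: subtract (11/25y)·g_1 from -11/5xy^2 - 9/7xy + 883/175x - 12/7y^2 + 15/7y + 198/175 → -71/175xy + 883/175x - 121/25y^3 - 839/175y^2 + 92/7y + 198/175
  leading term xy: subtract (71/875)·g_1 from -71/175xy + 883/175x - 121/25y^3 - 839/175y^2 + 92/7y + 198/175 → 651/125x - 121/25y^3 - 4976/875y^2 + 11003/875y + 79/25
  leading term x: no divisor's leading term divides it; move 651/125x to the remainder.
  leading term y^3: no divisor's leading term divides it; move -121/25y^3 to the remainder.
  leading term y^2: no divisor's leading term divides it; move -4976/875y^2 to the remainder.
  leading term y: no divisor's leading term divides it; move 11003/875y to the remainder.
  leading term 1: no divisor's leading term divides it; move 79/25 to the remainder.
The remainder 651/125x - 121/25y^3 - 4976/875y^2 + 11003/875y + 79/25 is nonzero, so it would be added as the next basis element.

S(g_1, g_2) = 2/5x^2 - 11/5xy^2 - 9/7xy + 5x - 12/7y^2 + 99/35y; remainder on division = 651/125x - 121/25y^3 - 4976/875y^2 + 11003/875y + 79/25.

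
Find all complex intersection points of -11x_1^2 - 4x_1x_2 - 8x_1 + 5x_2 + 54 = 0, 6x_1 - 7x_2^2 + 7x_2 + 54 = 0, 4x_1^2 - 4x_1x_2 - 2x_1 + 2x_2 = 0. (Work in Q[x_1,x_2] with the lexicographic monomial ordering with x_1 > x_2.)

{(-2, -2)}

Compute a lex Gröbner basis by Buchberger's algorithm.
f_1 = -11x_1^2 - 4x_1x_2 - 8x_1 + 5x_2 + 54, LT = x_1^2.
f_2 = 6x_1 - 7x_2^2 + 7x_2 + 54, LT = x_1.
f_3 = 4x_1^2 - 4x_1x_2 - 2x_1 + 2x_2, LT = x_1^2.

S(f_1,f_2): lcm = x_1^2. S = 7/6x_1x_2^2 - 53/66x_1x_2 - 91/11x_1 - 5/11x_2 - 54/11.
  reduce S modulo (f_1, f_2, f_3):
  remainder 49/36x_2^4 - 455/198x_2^3 - 7609/396x_2^2 + 542/33x_2 + 765/11 ≠ 0; add h_4 = 49/36x_2^4 - 455/198x_2^3 - 7609/396x_2^2 + 542/33x_2 + 765/11 to the basis.

S(f_1,f_3): lcm = x_1^2. S = 15/11x_1x_2 + 27/22x_1 - 21/22x_2 - 54/11.
  reduce S modulo (f_1, f_2, f_3, h_4):
  remainder 35/22x_2^3 - 7/44x_2^2 - 645/44x_2 - 351/22 ≠ 0; add h_5 = 35/22x_2^3 - 7/44x_2^2 - 645/44x_2 - 351/22 to the basis.

S(h_4,h_5): lcm = x_2^4. S = -1223/770x_2^3 - 755/154x_2^2 + 59547/2695x_2 + 27540/539.
  reduce S modulo (f_1, f_2, f_3, h_4, h_5):
  remainder -3543/700x_2^2 + 7311/980x_2 + 86157/2450 ≠ 0; add h_6 = -3543/700x_2^2 + 7311/980x_2 + 86157/2450 to the basis.

S(h_4,h_6): lcm = x_2^4. S = -2785/12991x_2^3 - 651929/90937x_2^2 + 6504/539x_2 + 27540/539.
  reduce S modulo (f_1, f_2, f_3, h_4, h_5, h_6):
  remainder -4948128/9763327x_2 - 9896256/9763327 ≠ 0; add h_7 = -4948128/9763327x_2 - 9896256/9763327 to the basis.

The other S-polynomials (S(f_2,f_3), S(f_1,h_4), S(f_2,h_4), S(f_3,h_4), S(f_1,h_5), S(f_2,h_5), S(f_3,h_5), S(f_1,h_6), S(f_2,h_6), S(f_3,h_6), S(h_5,h_6), S(f_1,h_7), S(f_2,h_7), S(f_3,h_7), S(h_4,h_7), S(h_5,h_7), S(h_6,h_7)) all reduce to 0 modulo the current basis, so we have a Gröbner basis.
Inter-reduce: drop elements whose leading term is divisible by another's, tail-reduce, and make monic.
Reduced Gröbner basis: {x_1 + 2, x_2 + 2}.

A lex Gröbner basis eliminates variables successively. Here x_2 + 2 depends only on x_2, with roots {-2}; lifting each root through the earlier basis elements recovers the full solutions.
  x_2 = -2: the earlier basis element becomes x_1 + 2 = 0, giving x_1 = -2 — point (-2, -2).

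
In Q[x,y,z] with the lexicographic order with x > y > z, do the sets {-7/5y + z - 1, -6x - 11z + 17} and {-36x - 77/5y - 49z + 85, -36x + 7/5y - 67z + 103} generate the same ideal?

Equality of ideals is decidable: compute both reduced Gröbner bases (unique for the ordering) and check whether they agree.
Buchberger on the first generating set:
f_1 = -7/5y + z - 1, LT = y.
f_2 = -6x - 11z + 17, LT = x.

The S-polynomials (S(f_1,f_2)) all reduce to 0 modulo the current basis, so we have a Gröbner basis.
Inter-reduce: drop elements whose leading term is divisible by another's, tail-reduce, and make monic.
Reduced Gröbner basis: {x + 11/6z - 17/6, y - 5/7z + 5/7}.

Buchberger on the second generating set:
h_1 = -36x - 77/5y - 49z + 85, LT = x.
h_2 = -36x + 7/5y - 67z + 103, LT = x.

S(h_1,h_2): lcm = x. S = 7/15y - 1/2z + 1/2.
  reduce S modulo (h_1, h_2):
  remainder 7/15y - 1/2z + 1/2 ≠ 0; add k_3 = 7/15y - 1/2z + 1/2 to the basis.

The other S-polynomials (S(h_1,k_3), S(h_2,k_3)) all reduce to 0 modulo the current basis, so we have a Gröbner basis.
Inter-reduce: drop elements whose leading term is divisible by another's, tail-reduce, and make monic.
Reduced Gröbner basis: {x + 131/72z - 203/72, y - 15/14z + 15/14}.

Since the reduced bases disagree, the two ideals are not the same.

No, the ideals differ.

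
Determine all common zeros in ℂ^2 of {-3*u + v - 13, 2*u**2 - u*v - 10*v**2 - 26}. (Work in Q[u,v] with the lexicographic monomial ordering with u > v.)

Compute a lex Gröbner basis by Buchberger's algorithm.
f_1 = -3*u + v - 13, LT = u.
f_2 = 2*u**2 - u*v - 10*v**2 - 26, LT = u**2.

S(f_1,f_2): lcm = u**2. S = 1/6*u*v + 13/3*u + 5*v**2 + 13.
  leading term u*v: subtract (-1/18*v)·f_1 from 1/6*u*v + 13/3*u + 5*v**2 + 13 → 13/3*u + 91/18*v**2 - 13/18*v + 13
  leading term u: subtract (-13/9)·f_1 from 13/3*u + 91/18*v**2 - 13/18*v + 13 → 91/18*v**2 + 13/18*v - 52/9
  leading term v**2: no divisor's leading term divides it; move 91/18*v**2 to the remainder.
  leading term v: no divisor's leading term divides it; move 13/18*v to the remainder.
  leading term 1: no divisor's leading term divides it; move -52/9 to the remainder.
  remainder 91/18*v**2 + 13/18*v - 52/9 ≠ 0; add h_3 = 91/18*v**2 + 13/18*v - 52/9 to the basis.

The other S-polynomials (S(f_1,h_3), S(f_2,h_3)) all reduce to 0 modulo the current basis, so we have a Gröbner basis.
Inter-reduce: drop elements whose leading term is divisible by another's, tail-reduce, and make monic.
Reduced Gröbner basis: {u - 1/3*v + 13/3, v**2 + 1/7*v - 8/7}.

Since the basis is lex-ordered, v**2 + 1/7*v - 8/7 is univariate in v. Its roots are {-8/7, 1}. Back-substituting each root into the other basis elements fixes the other coordinates.
  v = -8/7: the earlier basis element becomes u + 33/7 = 0, giving u = -33/7 — point (-33/7, -8/7).
  v = 1: the earlier basis element becomes u + 4 = 0, giving u = -4 — point (-4, 1).
Substituting each solution back into the original system confirms all equations vanish.
A lex Gröbner basis triangularizes the system, enabling back-substitution.

{(-33/7, -8/7), (-4, 1)}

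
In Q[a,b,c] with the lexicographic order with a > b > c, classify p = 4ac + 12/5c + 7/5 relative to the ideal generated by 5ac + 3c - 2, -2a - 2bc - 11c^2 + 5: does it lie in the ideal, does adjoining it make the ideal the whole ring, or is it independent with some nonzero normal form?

Adjoining 4ac + 12/5c + 7/5 makes the ideal the whole ring: the system is inconsistent.

First compute the reduced Gröbner basis of I by Buchberger's algorithm.
f_1 = 5ac + 3c - 2, LT = ac.
f_2 = -2a - 2bc - 11c^2 + 5, LT = a.

S(f_1,f_2): lcm = ac. S = -bc^2 - 11/2c^3 + 31/10c - 2/5.
  reduce S modulo (f_1, f_2):
  remainder -bc^2 - 11/2c^3 + 31/10c - 2/5 ≠ 0; add h_3 = -bc^2 - 11/2c^3 + 31/10c - 2/5 to the basis.

The other S-polynomials (S(f_1,h_3), S(f_2,h_3)) all reduce to 0 modulo the current basis, so we have a Gröbner basis.
Inter-reduce: drop elements whose leading term is divisible by another's, tail-reduce, and make monic.
Reduced Gröbner basis: {a + bc + 11/2c^2 - 5/2, bc^2 + 11/2c^3 - 31/10c + 2/5}.
Label its elements g_1 = a + bc + 11/2c^2 - 5/2, g_2 = bc^2 + 11/2c^3 - 31/10c + 2/5.

Reduce p = 4ac + 12/5c + 7/5 modulo G:
  leading term ac: subtract (4c)·g_1 from 4ac + 12/5c + 7/5 → -4bc^2 - 22c^3 + 62/5c + 7/5
  leading term bc^2: subtract (-4)·g_2 from -4bc^2 - 22c^3 + 62/5c + 7/5 → 3
  leading term 1: no divisor's leading term divides it; move 3 to the remainder.
  normal form = 3.
The normal form is nonzero, so p ∉ I. Since p minus its normal form lies in I, I + (p) = I + (r) where r = 3; decide whether this ideal is the whole ring.
Here r = 3 is a nonzero constant, hence a unit: 1 ∈ I + (p), the Gröbner basis of I + (p) is {1}, and the enlarged system has no common solution — adjoining p is inconsistent.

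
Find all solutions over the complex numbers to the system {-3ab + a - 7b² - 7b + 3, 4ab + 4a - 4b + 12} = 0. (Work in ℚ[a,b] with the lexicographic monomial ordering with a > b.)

{(-3, 0), (5/8 - sqrt(457)/8, -17/14 + sqrt(457)/14), (5/8 + sqrt(457)/8, -sqrt(457)/14 - 17/14)}

Compute a lex Gröbner basis by Buchberger's algorithm.
f_1 = -3ab + a - 7b² - 7b + 3, LT = ab.
f_2 = 4ab + 4a - 4b + 12, LT = ab.

S(f_1,f_2): lcm = ab. S = -4/3a + 7/3b² + 10/3b - 4.
  reduce S modulo (f_1, f_2):
  remainder -4/3a + 7/3b² + 10/3b - 4 ≠ 0; add h_3 = -4/3a + 7/3b² + 10/3b - 4 to the basis.

S(f_1,h_3): lcm = ab. S = -⅓a + 7/4b³ + 29/6b² - ⅔b - 1.
  reduce S modulo (f_1, f_2, h_3):
  remainder 7/4b³ + 17/4b² - 3/2b ≠ 0; add h_4 = 7/4b³ + 17/4b² - 3/2b to the basis.

The other S-polynomials (S(f_2,h_3), S(f_1,h_4), S(f_2,h_4), S(h_3,h_4)) all reduce to 0 modulo the current basis, so we have a Gröbner basis.
Inter-reduce: drop elements whose leading term is divisible by another's, tail-reduce, and make monic.
Reduced Gröbner basis: {a - 7/4b² - 5/2b + 3, b³ + 17/7b² - 6/7b}.

Since the basis is lex-ordered, b³ + 17/7b² - 6/7b is univariate in b. Its roots are {0, -17/14 + sqrt(457)/14, -sqrt(457)/14 - 17/14}. Back-substituting each root into the other basis elements fixes the other coordinates.
  b = 0: the earlier basis element becomes a + 3 = 0, giving a = -3 — point (-3, 0).
  b = -17/14 + sqrt(457)/14: the earlier basis element becomes a - 5/8 + sqrt(457)/8 = 0, giving a = 5/8 - sqrt(457)/8 — point (5/8 - sqrt(457)/8, -17/14 + sqrt(457)/14).
  b = -sqrt(457)/14 - 17/14: the earlier basis element becomes a - sqrt(457)/8 - 5/8 = 0, giving a = 5/8 + sqrt(457)/8 — point (5/8 + sqrt(457)/8, -sqrt(457)/14 - 17/14).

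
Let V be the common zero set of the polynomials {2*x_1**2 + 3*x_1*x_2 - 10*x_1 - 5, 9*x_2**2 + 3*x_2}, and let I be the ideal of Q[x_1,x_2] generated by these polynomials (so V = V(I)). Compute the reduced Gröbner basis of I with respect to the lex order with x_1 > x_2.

G = {x_1**2 + 3/2*x_1*x_2 - 5*x_1 - 5/2, x_2**2 + 1/3*x_2}

f_1 = 2*x_1**2 + 3*x_1*x_2 - 10*x_1 - 5, LT = x_1**2.
f_2 = 9*x_2**2 + 3*x_2, LT = x_2**2.

S(f_1,f_2): leading monomials are coprime, so the S-polynomial reduces to 0 (Buchberger's first criterion).
Every S-polynomial of the final basis reduces to 0, so we have a Gröbner basis.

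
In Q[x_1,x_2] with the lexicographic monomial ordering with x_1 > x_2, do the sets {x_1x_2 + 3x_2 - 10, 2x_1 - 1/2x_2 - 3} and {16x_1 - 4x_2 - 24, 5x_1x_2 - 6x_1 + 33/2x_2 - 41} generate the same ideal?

Yes, the ideals are equal.

Since reduced Gröbner bases are canonical representatives of ideals under a given ordering, it suffices to compute and compare them.
Buchberger on the first generating set:
f_1 = x_1x_2 + 3x_2 - 10, LT = x_1x_2.
f_2 = 2x_1 - 1/2x_2 - 3, LT = x_1.

S(f_1,f_2): lcm = x_1x_2. S = 1/4x_2^2 + 9/2x_2 - 10.
  reduce S modulo (f_1, f_2):
  remainder 1/4x_2^2 + 9/2x_2 - 10 ≠ 0; add g_3 = 1/4x_2^2 + 9/2x_2 - 10 to the basis.

The other S-polynomials (S(f_1,g_3), S(f_2,g_3)) all reduce to 0 modulo the current basis, so we have a Gröbner basis.
Inter-reduce: drop elements whose leading term is divisible by another's, tail-reduce, and make monic.
Reduced Gröbner basis: {x_1 - 1/4x_2 - 3/2, x_2^2 + 18x_2 - 40}.

Buchberger on the second generating set:
h_1 = 16x_1 - 4x_2 - 24, LT = x_1.
h_2 = 5x_1x_2 - 6x_1 + 33/2x_2 - 41, LT = x_1x_2.

S(h_1,h_2): lcm = x_1x_2. S = 6/5x_1 - 1/4x_2^2 - 24/5x_2 + 41/5.
  reduce S modulo (h_1, h_2):
  remainder -1/4x_2^2 - 9/2x_2 + 10 ≠ 0; add k_3 = -1/4x_2^2 - 9/2x_2 + 10 to the basis.

The other S-polynomials (S(h_1,k_3), S(h_2,k_3)) all reduce to 0 modulo the current basis, so we have a Gröbner basis.
Inter-reduce: drop elements whose leading term is divisible by another's, tail-reduce, and make monic.
Reduced Gröbner basis: {x_1 - 1/4x_2 - 3/2, x_2^2 + 18x_2 - 40}.

These coincide, so the ideals are equal.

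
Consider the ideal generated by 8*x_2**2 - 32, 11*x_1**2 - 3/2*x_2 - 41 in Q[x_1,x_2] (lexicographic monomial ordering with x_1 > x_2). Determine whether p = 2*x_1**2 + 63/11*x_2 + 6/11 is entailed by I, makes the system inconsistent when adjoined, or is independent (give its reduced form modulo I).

First compute the reduced Gröbner basis of I by Buchberger's algorithm.
f_1 = 8*x_2**2 - 32, LT = x_2**2.
f_2 = 11*x_1**2 - 3/2*x_2 - 41, LT = x_1**2.

The S-polynomials (S(f_1,f_2)) all reduce to 0 modulo the current basis, so we have a Gröbner basis.
Inter-reduce: drop elements whose leading term is divisible by another's, tail-reduce, and make monic.
Reduced Gröbner basis: {x_1**2 - 3/22*x_2 - 41/11, x_2**2 - 4}.
Label its elements g_1 = x_1**2 - 3/22*x_2 - 41/11, g_2 = x_2**2 - 4.

Reduce p = 2*x_1**2 + 63/11*x_2 + 6/11 modulo G:
  leading term x_1**2: subtract (2)·g_1 from 2*x_1**2 + 63/11*x_2 + 6/11 → 6*x_2 + 8
  leading term x_2: no divisor's leading term divides it; move 6*x_2 to the remainder.
  leading term 1: no divisor's leading term divides it; move 8 to the remainder.
  normal form = 6*x_2 + 8.
The normal form is nonzero, so p ∉ I. Since p minus its normal form lies in I, I + (p) = I + (r) where r = 6*x_2 + 8; decide whether this ideal is the whole ring.
Run Buchberger on G together with r (pairs among the g_i already reduce to 0 since G is a Gröbner basis):
g_1 = x_1**2 - 3/22*x_2 - 41/11, LT = x_1**2.
g_2 = x_2**2 - 4, LT = x_2**2.
r = 6*x_2 + 8, LT = x_2.

S(g_2,r): lcm = x_2**2. S = -4/3*x_2 - 4.
  leading term x_2: subtract (-2/9)·r from -4/3*x_2 - 4 → -20/9
  leading term 1: no divisor's leading term divides it; move -20/9 to the remainder.
  remainder -20/9 ≠ 0; add m_4 = -20/9 to the basis.

The other S-polynomials (S(g_1,g_2), S(g_1,r), S(g_1,m_4), S(g_2,m_4), S(r,m_4)) all reduce to 0 modulo the current basis, so we have a Gröbner basis.
Inter-reduce: drop elements whose leading term is divisible by another's, tail-reduce, and make monic.
Reduced Gröbner basis: {1}.
The reduced Gröbner basis of I + (p) is {1}: the ideal is the whole ring, so the enlarged system has no common solution — adjoining p is inconsistent.

Adjoining 2*x_1**2 + 63/11*x_2 + 6/11 makes the ideal the whole ring: the system is inconsistent.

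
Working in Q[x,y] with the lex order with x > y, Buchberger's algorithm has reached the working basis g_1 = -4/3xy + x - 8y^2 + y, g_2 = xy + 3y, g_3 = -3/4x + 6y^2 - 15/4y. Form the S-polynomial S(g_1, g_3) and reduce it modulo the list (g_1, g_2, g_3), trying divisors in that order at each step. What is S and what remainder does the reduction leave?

lcm(LM(g_1), LM(g_3)) = xy.
S = (lcm/LT(g_1))·g_1 − (lcm/LT(g_3))·g_3 = -3/4x + 8y^3 + y^2 - 3/4y.
Reduce S modulo (g_1, g_2, g_3) in that order:
  leading term x: subtract (1)·g_3 from -3/4x + 8y^3 + y^2 - 3/4y → 8y^3 - 5y^2 + 3y
  leading term y^3: no divisor's leading term divides it; move 8y^3 to the remainder.
  leading term y^2: no divisor's leading term divides it; move -5y^2 to the remainder.
  leading term y: no divisor's leading term divides it; move 3y to the remainder.
The remainder 8y^3 - 5y^2 + 3y is nonzero, so it would be added as the next basis element.

S(g_1, g_3) = -3/4x + 8y^3 + y^2 - 3/4y; remainder on division = 8y^3 - 5y^2 + 3y.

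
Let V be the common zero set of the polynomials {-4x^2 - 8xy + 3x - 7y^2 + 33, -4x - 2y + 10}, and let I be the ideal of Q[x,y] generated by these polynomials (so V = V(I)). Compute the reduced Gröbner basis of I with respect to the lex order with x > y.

This is the nonlinear analogue of row-reducing a linear system.

f_1 = -4x^2 - 8xy + 3x - 7y^2 + 33, LT = x^2.
f_2 = -4x - 2y + 10, LT = x.

S(f_1,f_2): lcm = x^2. S = 3/2xy + 7/4x + 7/4y^2 - 33/4.
  reduce S modulo (f_1, f_2):
  remainder y^2 + 23/8y - 31/8 ≠ 0; add g_3 = y^2 + 23/8y - 31/8 to the basis.

The other S-polynomials (S(f_1,g_3), S(f_2,g_3)) all reduce to 0 modulo the current basis, so we have a Gröbner basis.
Inter-reduce: drop elements whose leading term is divisible by another's, tail-reduce, and make monic.

G = {x + 1/2y - 5/2, y^2 + 23/8y - 31/8}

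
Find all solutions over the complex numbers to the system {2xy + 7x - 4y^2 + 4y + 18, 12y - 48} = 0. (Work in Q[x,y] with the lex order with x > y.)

Compute a lex Gröbner basis by Buchberger's algorithm.
f_1 = 2xy + 7x - 4y^2 + 4y + 18, LT = xy.
f_2 = 12y - 48, LT = y.

S(f_1,f_2): lcm = xy. S = 15/2x - 2y^2 + 2y + 9.
  leading term x: no divisor's leading term divides it; move 15/2x to the remainder.
  leading term y^2: subtract (-1/6y)·f_2 from -2y^2 + 2y + 9 → -6y + 9
  leading term y: subtract (-1/2)·f_2 from -6y + 9 → -15
  leading term 1: no divisor's leading term divides it; move -15 to the remainder.
  remainder 15/2x - 15 ≠ 0; add h_3 = 15/2x - 15 to the basis.

The other S-polynomials (S(f_1,h_3), S(f_2,h_3)) all reduce to 0 modulo the current basis, so we have a Gröbner basis.
Inter-reduce: drop elements whose leading term is divisible by another's, tail-reduce, and make monic.
Reduced Gröbner basis: {x - 2, y - 4}.

From the last basis element, y - 4 = 0, so y takes values in {4}. Each choice, substituted upward through the basis, yields the corresponding point(s) of the solution set.
  y = 4: the earlier basis element becomes x - 2 = 0, giving x = 2 — point (2, 4).
Check: every point annihilates each of the original generators.

{(2, 4)}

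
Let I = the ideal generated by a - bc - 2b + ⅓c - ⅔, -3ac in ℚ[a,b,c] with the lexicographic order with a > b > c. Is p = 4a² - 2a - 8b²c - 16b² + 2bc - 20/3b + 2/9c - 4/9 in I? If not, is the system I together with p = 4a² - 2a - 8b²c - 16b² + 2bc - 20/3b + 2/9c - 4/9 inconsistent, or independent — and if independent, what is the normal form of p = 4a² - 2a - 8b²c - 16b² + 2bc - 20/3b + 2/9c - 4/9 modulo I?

First compute the reduced Gröbner basis of I by Buchberger's algorithm.
f_1 = a - bc - 2b + ⅓c - ⅔, LT = a.
f_2 = -3ac, LT = ac.

S(f_1,f_2): lcm = ac. S = -bc² - 2bc + ⅓c² - ⅔c.
  leading term bc²: no divisor's leading term divides it; move -bc² to the remainder.
  leading term bc: no divisor's leading term divides it; move -2bc to the remainder.
  leading term c²: no divisor's leading term divides it; move ⅓c² to the remainder.
  leading term c: no divisor's leading term divides it; move -⅔c to the remainder.
  remainder -bc² - 2bc + ⅓c² - ⅔c ≠ 0; add h_3 = -bc² - 2bc + ⅓c² - ⅔c to the basis.

The other S-polynomials (S(f_1,h_3), S(f_2,h_3)) all reduce to 0 modulo the current basis, so we have a Gröbner basis.
Inter-reduce: drop elements whose leading term is divisible by another's, tail-reduce, and make monic.
Reduced Gröbner basis: {a - bc - 2b + ⅓c - ⅔, bc² + 2bc - ⅓c² + ⅔c}.
Label its elements g_1 = a - bc - 2b + ⅓c - ⅔, g_2 = bc² + 2bc - ⅓c² + ⅔c.

Reduce p = 4a² - 2a - 8b²c - 16b² + 2bc - 20/3b + 2/9c - 4/9 modulo G:
  leading term a²: subtract (4a)·g_1 from 4a² - 2a - 8b²c - 16b² + 2bc - 20/3b + 2/9c - 4/9 → 4abc + 8ab - 4/3ac + ⅔a - 8b²c - 16b² + 2bc - 20/3b + 2/9c - 4/9
  leading term abc: subtract (4bc)·g_1 from 4abc + 8ab - 4/3ac + ⅔a - 8b²c - 16b² + 2bc - 20/3b + 2/9c - 4/9 → 8ab - 4/3ac + ⅔a + 4b²c² - 16b² - 4/3bc² + 14/3bc - 20/3b + 2/9c - 4/9
  leading term ab: subtract (8b)·g_1 from 8ab - 4/3ac + ⅔a + 4b²c² - 16b² - 4/3bc² + 14/3bc - 20/3b + 2/9c - 4/9 → -4/3ac + ⅔a + 4b²c² + 8b²c - 4/3bc² + 2bc - 4/3b + 2/9c - 4/9
  leading term ac: subtract (-4/3c)·g_1 from -4/3ac + ⅔a + 4b²c² + 8b²c - 4/3bc² + 2bc - 4/3b + 2/9c - 4/9 → ⅔a + 4b²c² + 8b²c - 8/3bc² - ⅔bc - 4/3b + 4/9c² - ⅔c - 4/9
  leading term a: subtract (⅔)·g_1 from ⅔a + 4b²c² + 8b²c - 8/3bc² - ⅔bc - 4/3b + 4/9c² - ⅔c - 4/9 → 4b²c² + 8b²c - 8/3bc² + 4/9c² - 8/9c
  leading term b²c²: subtract (4b)·g_2 from 4b²c² + 8b²c - 8/3bc² + 4/9c² - 8/9c → -4/3bc² - 8/3bc + 4/9c² - 8/9c
  leading term bc²: subtract (-4/3)·g_2 from -4/3bc² - 8/3bc + 4/9c² - 8/9c → 0
  normal form = 0.
Since the normal form is 0, p ∈ I.

4a² - 2a - 8b²c - 16b² + 2bc - 20/3b + 2/9c - 4/9 lies in I (it reduces to 0).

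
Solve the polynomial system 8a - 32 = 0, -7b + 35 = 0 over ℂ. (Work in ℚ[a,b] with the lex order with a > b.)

Compute a lex Gröbner basis by Buchberger's algorithm.
f_1 = 8a - 32, LT = a.
f_2 = -7b + 35, LT = b.

The S-polynomials (S(f_1,f_2)) all reduce to 0 modulo the current basis, so we have a Gröbner basis.
Inter-reduce: drop elements whose leading term is divisible by another's, tail-reduce, and make monic.
Reduced Gröbner basis: {a - 4, b - 5}.

Elimination: the polynomial b - 5 lies in the elimination ideal for b, so b ∈ {5}. For each such b, the remaining basis elements (now univariate) give the rest of the solution.
  b = 5: the earlier basis element becomes a - 4 = 0, giving a = 4 — point (4, 5).

{(4, 5)}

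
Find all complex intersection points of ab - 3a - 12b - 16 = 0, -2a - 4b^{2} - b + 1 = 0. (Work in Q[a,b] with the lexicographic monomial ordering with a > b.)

{(-1, -1), (3 + sqrt(335)*I, 15/8 - sqrt(335)*I/8), (3 - sqrt(335)*I, 15/8 + sqrt(335)*I/8)}

Compute a lex Gröbner basis by Buchberger's algorithm.
f_1 = ab - 3a - 12b - 16, LT = ab.
f_2 = -2a - 4b^{2} - b + 1, LT = a.

S(f_1,f_2): lcm = ab. S = -3a - 2b^{3} - \tfrac{1}{2}b^{2} - \tfrac{23}{2}b - 16.
  leading term a: subtract (\tfrac{3}{2})·f_2 from -3a - 2b^{3} - \tfrac{1}{2}b^{2} - \tfrac{23}{2}b - 16 → -2b^{3} + \tfrac{11}{2}b^{2} - 10b - \tfrac{35}{2}
  leading term b^{3}: no divisor's leading term divides it; move -2b^{3} to the remainder.
  leading term b^{2}: no divisor's leading term divides it; move \tfrac{11}{2}b^{2} to the remainder.
  leading term b: no divisor's leading term divides it; move -10b to the remainder.
  leading term 1: no divisor's leading term divides it; move -\tfrac{35}{2} to the remainder.
  remainder -2b^{3} + \tfrac{11}{2}b^{2} - 10b - \tfrac{35}{2} ≠ 0; add h_3 = -2b^{3} + \tfrac{11}{2}b^{2} - 10b - \tfrac{35}{2} to the basis.

The other S-polynomials (S(f_1,h_3), S(f_2,h_3)) all reduce to 0 modulo the current basis, so we have a Gröbner basis.
Inter-reduce: drop elements whose leading term is divisible by another's, tail-reduce, and make monic.
Reduced Gröbner basis: {a + 2b^{2} + \tfrac{1}{2}b - \tfrac{1}{2}, b^{3} - \tfrac{11}{4}b^{2} + 5b + \tfrac{35}{4}}.

The lex basis is triangular: the last element involves only b. Solving b^{3} - \tfrac{11}{4}b^{2} + 5b + \tfrac{35}{4} = 0 gives b ∈ {-1, 15/8 - sqrt(335)*I/8, 15/8 + sqrt(335)*I/8}; substituting each value into the earlier elements determines the remaining variables.
  b = -1: the earlier basis element becomes a + 1 = 0, giving a = -1 — point (-1, -1).
  b = 15/8 - sqrt(335)*I/8: the earlier basis element becomes a - 3 - sqrt(335)*I = 0, giving a = 3 + sqrt(335)*I — point (3 + sqrt(335)*I, 15/8 - sqrt(335)*I/8).
  b = 15/8 + sqrt(335)*I/8: the earlier basis element becomes a - 3 + sqrt(335)*I = 0, giving a = 3 - sqrt(335)*I — point (3 - sqrt(335)*I, 15/8 + sqrt(335)*I/8).
Each listed point satisfies every original equation (direct substitution).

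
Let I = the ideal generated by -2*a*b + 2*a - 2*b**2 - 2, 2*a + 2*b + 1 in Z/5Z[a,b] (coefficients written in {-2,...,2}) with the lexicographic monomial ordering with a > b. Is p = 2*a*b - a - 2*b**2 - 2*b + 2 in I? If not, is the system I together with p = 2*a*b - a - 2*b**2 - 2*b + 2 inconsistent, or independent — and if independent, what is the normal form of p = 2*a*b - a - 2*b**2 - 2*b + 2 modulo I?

First compute the reduced Gröbner basis of I by Buchberger's algorithm.
f_1 = -2*a*b + 2*a - 2*b**2 - 2, LT = a*b.
f_2 = 2*a + 2*b + 1, LT = a.

S(f_1,f_2): lcm = a*b. S = -a + 2*b + 1.
  leading term a: subtract (2)·f_2 from -a + 2*b + 1 → -2*b - 1
  leading term b: no divisor's leading term divides it; move -2*b to the remainder.
  leading term 1: no divisor's leading term divides it; move -1 to the remainder.
  remainder -2*b - 1 ≠ 0; add h_3 = -2*b - 1 to the basis.

The other S-polynomials (S(f_1,h_3), S(f_2,h_3)) all reduce to 0 modulo the current basis, so we have a Gröbner basis.
Inter-reduce: drop elements whose leading term is divisible by another's, tail-reduce, and make monic.
Reduced Gröbner basis: {a, b - 2}.
Label its elements g_1 = a, g_2 = b - 2.

Reduce p = 2*a*b - a - 2*b**2 - 2*b + 2 modulo G:
  leading term a*b: subtract (2*b)·g_1 from 2*a*b - a - 2*b**2 - 2*b + 2 → -a - 2*b**2 - 2*b + 2
  leading term a: subtract (-1)·g_1 from -a - 2*b**2 - 2*b + 2 → -2*b**2 - 2*b + 2
  leading term b**2: subtract (-2*b)·g_2 from -2*b**2 - 2*b + 2 → -b + 2
  leading term b: subtract (-1)·g_2 from -b + 2 → 0
  normal form = 0.
Since the normal form is 0, p ∈ I.

2*a*b - a - 2*b**2 - 2*b + 2 lies in I (it reduces to 0).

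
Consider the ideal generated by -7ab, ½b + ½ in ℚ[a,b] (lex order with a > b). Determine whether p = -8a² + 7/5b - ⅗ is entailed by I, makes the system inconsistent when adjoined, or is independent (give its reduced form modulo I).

Adjoining -8a² + 7/5b - ⅗ makes the ideal the whole ring: the system is inconsistent.

First compute the reduced Gröbner basis of I by Buchberger's algorithm.
f_1 = -7ab, LT = ab.
f_2 = ½b + ½, LT = b.

S(f_1,f_2): lcm = ab. S = -a.
  leading term a: no divisor's leading term divides it; move -a to the remainder.
  remainder -a ≠ 0; add h_3 = -a to the basis.

The other S-polynomials (S(f_1,h_3), S(f_2,h_3)) all reduce to 0 modulo the current basis, so we have a Gröbner basis.
Inter-reduce: drop elements whose leading term is divisible by another's, tail-reduce, and make monic.
Reduced Gröbner basis: {a, b + 1}.
Label its elements g_1 = a, g_2 = b + 1.

Reduce p = -8a² + 7/5b - ⅗ modulo G:
  leading term a²: subtract (-8a)·g_1 from -8a² + 7/5b - ⅗ → 7/5b - ⅗
  leading term b: subtract (7/5)·g_2 from 7/5b - ⅗ → -2
  leading term 1: no divisor's leading term divides it; move -2 to the remainder.
  normal form = -2.
The normal form is nonzero, so p ∉ I. Since p minus its normal form lies in I, I + (p) = I + (r) where r = -2; decide whether this ideal is the whole ring.
Here r = -2 is a nonzero constant, hence a unit: 1 ∈ I + (p), the Gröbner basis of I + (p) is {1}, and the enlarged system has no common solution — adjoining p is inconsistent.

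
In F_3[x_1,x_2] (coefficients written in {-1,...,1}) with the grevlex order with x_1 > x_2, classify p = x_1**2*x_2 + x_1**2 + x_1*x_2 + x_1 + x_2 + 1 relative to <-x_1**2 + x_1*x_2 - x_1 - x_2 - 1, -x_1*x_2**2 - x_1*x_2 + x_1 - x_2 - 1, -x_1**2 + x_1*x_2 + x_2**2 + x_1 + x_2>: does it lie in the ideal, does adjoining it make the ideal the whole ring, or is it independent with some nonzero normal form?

First compute the reduced Gröbner basis of I by Buchberger's algorithm.
f_1 = -x_1**2 + x_1*x_2 - x_1 - x_2 - 1, LT = x_1**2.
f_2 = -x_1*x_2**2 - x_1*x_2 + x_1 - x_2 - 1, LT = x_1*x_2**2.
f_3 = -x_1**2 + x_1*x_2 + x_2**2 + x_1 + x_2, LT = x_1**2.

S(f_1,f_2): lcm = x_1**2*x_2**2. S = -x_1*x_2**3 - x_1**2*x_2 + x_1*x_2**2 + x_2**3 + x_1**2 - x_1*x_2 + x_2**2 - x_1.
  leading term x_1*x_2**3: subtract (x_2)·f_2 from -x_1*x_2**3 - x_1**2*x_2 + x_1*x_2**2 + x_2**3 + x_1**2 - x_1*x_2 + x_2**2 - x_1 → -x_1**2*x_2 - x_1*x_2**2 + x_2**3 + x_1**2 + x_1*x_2 - x_2**2 - x_1 + x_2
  leading term x_1**2*x_2: subtract (x_2)·f_1 from -x_1**2*x_2 - x_1*x_2**2 + x_2**3 + x_1**2 + x_1*x_2 - x_2**2 - x_1 + x_2 → x_1*x_2**2 + x_2**3 + x_1**2 - x_1*x_2 - x_1 - x_2
  leading term x_1*x_2**2: subtract (-1)·f_2 from x_1*x_2**2 + x_2**3 + x_1**2 - x_1*x_2 - x_1 - x_2 → x_2**3 + x_1**2 + x_1*x_2 + x_2 - 1
  leading term x_2**3: no divisor's leading term divides it; move x_2**3 to the remainder.
  leading term x_1**2: subtract (-1)·f_1 from x_1**2 + x_1*x_2 + x_2 - 1 → -x_1*x_2 - x_1 + 1
  leading term x_1*x_2: no divisor's leading term divides it; move -x_1*x_2 to the remainder.
  leading term x_1: no divisor's leading term divides it; move -x_1 to the remainder.
  leading term 1: no divisor's leading term divides it; move 1 to the remainder.
  remainder x_2**3 - x_1*x_2 - x_1 + 1 ≠ 0; add h_4 = x_2**3 - x_1*x_2 - x_1 + 1 to the basis.

S(f_1,f_3): lcm = x_1**2. S = x_2**2 - x_1 - x_2 + 1.
  leading term x_2**2: no divisor's leading term divides it; move x_2**2 to the remainder.
  leading term x_1: no divisor's leading term divides it; move -x_1 to the remainder.
  leading term x_2: no divisor's leading term divides it; move -x_2 to the remainder.
  leading term 1: no divisor's leading term divides it; move 1 to the remainder.
  remainder x_2**2 - x_1 - x_2 + 1 ≠ 0; add h_5 = x_2**2 - x_1 - x_2 + 1 to the basis.

The other S-polynomials (S(f_2,f_3), S(f_1,h_4), S(f_2,h_4), S(f_3,h_4), S(f_1,h_5), S(f_2,h_5), S(f_3,h_5), S(h_4,h_5)) all reduce to 0 modulo the current basis, so we have a Gröbner basis.
Inter-reduce: drop elements whose leading term is divisible by another's, tail-reduce, and make monic.
Reduced Gröbner basis: {x_1**2 - x_1*x_2 + x_1 + x_2 + 1, x_2**2 - x_1 - x_2 + 1}.
Label its elements g_1 = x_1**2 - x_1*x_2 + x_1 + x_2 + 1, g_2 = x_2**2 - x_1 - x_2 + 1.

Reduce p = x_1**2*x_2 + x_1**2 + x_1*x_2 + x_1 + x_2 + 1 modulo G:
  leading term x_1**2*x_2: subtract (x_2)·g_1 from x_1**2*x_2 + x_1**2 + x_1*x_2 + x_1 + x_2 + 1 → x_1*x_2**2 + x_1**2 - x_2**2 + x_1 + 1
  leading term x_1*x_2**2: subtract (x_1)·g_2 from x_1*x_2**2 + x_1**2 - x_2**2 + x_1 + 1 → -x_1**2 + x_1*x_2 - x_2**2 + 1
  leading term x_1**2: subtract (-1)·g_1 from -x_1**2 + x_1*x_2 - x_2**2 + 1 → -x_2**2 + x_1 + x_2 - 1
  leading term x_2**2: subtract (-1)·g_2 from -x_2**2 + x_1 + x_2 - 1 → 0
  normal form = 0.
Since the normal form is 0, p ∈ I.

x_1**2*x_2 + x_1**2 + x_1*x_2 + x_1 + x_2 + 1 lies in I (it reduces to 0).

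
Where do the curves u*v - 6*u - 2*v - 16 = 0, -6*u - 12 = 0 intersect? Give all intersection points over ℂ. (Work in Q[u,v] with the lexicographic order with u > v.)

{(-2, -1)}

Compute a lex Gröbner basis by Buchberger's algorithm.
f_1 = u*v - 6*u - 2*v - 16, LT = u*v.
f_2 = -6*u - 12, LT = u.

S(f_1,f_2): lcm = u*v. S = -6*u - 4*v - 16.
  leading term u: subtract (1)·f_2 from -6*u - 4*v - 16 → -4*v - 4
  leading term v: no divisor's leading term divides it; move -4*v to the remainder.
  leading term 1: no divisor's leading term divides it; move -4 to the remainder.
  remainder -4*v - 4 ≠ 0; add h_3 = -4*v - 4 to the basis.

S(f_1,h_3): lcm = u*v. S = -7*u - 2*v - 16.
  leading term u: subtract (7/6)·f_2 from -7*u - 2*v - 16 → -2*v - 2
  leading term v: subtract (1/2)·h_3 from -2*v - 2 → 0
  remainder 0.

S(f_2,h_3): leading monomials are coprime, so the S-polynomial reduces to 0 (Buchberger's first criterion).
Every S-polynomial of the final basis reduces to 0, so we have a Gröbner basis.
Inter-reduce: drop elements whose leading term is divisible by another's, tail-reduce, and make monic.
Reduced Gröbner basis: {u + 2, v + 1}.

The lex basis is triangular: the last element involves only v. Solving v + 1 = 0 gives v ∈ {-1}; substituting each value into the earlier elements determines the remaining variables.
  v = -1: the earlier basis element becomes u + 2 = 0, giving u = -2 — point (-2, -1).
Check: every point annihilates each of the original generators.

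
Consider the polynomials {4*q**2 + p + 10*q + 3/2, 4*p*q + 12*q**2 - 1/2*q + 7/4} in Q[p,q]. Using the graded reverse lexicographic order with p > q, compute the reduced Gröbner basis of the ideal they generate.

f_1 = 4*q**2 + p + 10*q + 3/2, LT = q**2.
f_2 = 4*p*q + 12*q**2 - 1/2*q + 7/4, LT = p*q.

S(f_1,f_2): lcm = p*q**2. S = -3*q**3 + 1/4*p**2 + 5/2*p*q + 1/8*q**2 + 3/8*p - 7/16*q.
  leading term q**3: subtract (-3/4*q)·f_1 from -3*q**3 + 1/4*p**2 + 5/2*p*q + 1/8*q**2 + 3/8*p - 7/16*q → 1/4*p**2 + 13/4*p*q + 61/8*q**2 + 3/8*p + 11/16*q
  leading term p**2: no divisor's leading term divides it; move 1/4*p**2 to the remainder.
  leading term p*q: subtract (13/16)·f_2 from 13/4*p*q + 61/8*q**2 + 3/8*p + 11/16*q → -17/8*q**2 + 3/8*p + 35/32*q - 91/64
  leading term q**2: subtract (-17/32)·f_1 from -17/8*q**2 + 3/8*p + 35/32*q - 91/64 → 29/32*p + 205/32*q - 5/8
  leading term p: no divisor's leading term divides it; move 29/32*p to the remainder.
  leading term q: no divisor's leading term divides it; move 205/32*q to the remainder.
  leading term 1: no divisor's leading term divides it; move -5/8 to the remainder.
  remainder 1/4*p**2 + 29/32*p + 205/32*q - 5/8 ≠ 0; add g_3 = 1/4*p**2 + 29/32*p + 205/32*q - 5/8 to the basis.

The other S-polynomials (S(f_1,g_3), S(f_2,g_3)) all reduce to 0 modulo the current basis, so we have a Gröbner basis.

G = {p**2 + 29/8*p + 205/8*q - 5/2, p*q - 3/4*p - 61/8*q - 11/16, q**2 + 1/4*p + 5/2*q + 3/8}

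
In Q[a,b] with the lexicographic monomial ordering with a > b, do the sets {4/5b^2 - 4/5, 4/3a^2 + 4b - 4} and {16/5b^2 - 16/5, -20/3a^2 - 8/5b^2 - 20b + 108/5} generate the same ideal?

Equality of ideals is decidable: compute both reduced Gröbner bases (unique for the ordering) and check whether they agree.
Buchberger on the first generating set:
f_1 = 4/5b^2 - 4/5, LT = b^2.
f_2 = 4/3a^2 + 4b - 4, LT = a^2.

The S-polynomials (S(f_1,f_2)) all reduce to 0 modulo the current basis, so we have a Gröbner basis.
Inter-reduce: drop elements whose leading term is divisible by another's, tail-reduce, and make monic.
Reduced Gröbner basis: {a^2 + 3b - 3, b^2 - 1}.

Buchberger on the second generating set:
h_1 = 16/5b^2 - 16/5, LT = b^2.
h_2 = -20/3a^2 - 8/5b^2 - 20b + 108/5, LT = a^2.

The S-polynomials (S(h_1,h_2)) all reduce to 0 modulo the current basis, so we have a Gröbner basis.
Inter-reduce: drop elements whose leading term is divisible by another's, tail-reduce, and make monic.
Reduced Gröbner basis: {a^2 + 3b - 3, b^2 - 1}.

The two bases agree; hence the ideals are identical.

Yes, the ideals are equal.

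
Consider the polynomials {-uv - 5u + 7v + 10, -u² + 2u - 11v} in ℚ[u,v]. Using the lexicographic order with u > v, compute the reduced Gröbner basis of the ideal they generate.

G = {u - 11/25v² - 18/5v - 2, v³ + 145/11v² + 325/11v}

f_1 = -uv - 5u + 7v + 10, LT = uv.
f_2 = -u² + 2u - 11v, LT = u².

S(f_1,f_2): lcm = u²v. S = 5u² - 5uv - 10u - 11v².
  reduce S modulo (f_1, f_2):
  remainder 25u - 11v² - 90v - 50 ≠ 0; add g_3 = 25u - 11v² - 90v - 50 to the basis.

S(f_1,g_3): lcm = uv. S = 5u + 11/25v³ + 18/5v² - 5v - 10.
  reduce S modulo (f_1, f_2, g_3):
  remainder 11/25v³ + 29/5v² + 13v ≠ 0; add g_4 = 11/25v³ + 29/5v² + 13v to the basis.

The other S-polynomials (S(f_2,g_3), S(f_1,g_4), S(f_2,g_4), S(g_3,g_4)) all reduce to 0 modulo the current basis, so we have a Gröbner basis.
Inter-reduce: drop elements whose leading term is divisible by another's, tail-reduce, and make monic.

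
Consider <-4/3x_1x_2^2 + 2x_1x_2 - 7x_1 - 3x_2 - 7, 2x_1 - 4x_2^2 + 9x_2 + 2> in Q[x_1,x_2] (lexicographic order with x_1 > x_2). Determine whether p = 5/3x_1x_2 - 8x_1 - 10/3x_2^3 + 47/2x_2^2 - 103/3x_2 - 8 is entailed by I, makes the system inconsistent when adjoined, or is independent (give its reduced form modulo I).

First compute the reduced Gröbner basis of I by Buchberger's algorithm.
f_1 = -4/3x_1x_2^2 + 2x_1x_2 - 7x_1 - 3x_2 - 7, LT = x_1x_2^2.
f_2 = 2x_1 - 4x_2^2 + 9x_2 + 2, LT = x_1.

S(f_1,f_2): lcm = x_1x_2^2. S = -3/2x_1x_2 + 21/4x_1 + 2x_2^4 - 9/2x_2^3 - x_2^2 + 9/4x_2 + 21/4.
  reduce S modulo (f_1, f_2):
  remainder 2x_2^4 - 15/2x_2^3 + 65/4x_2^2 - 159/8x_2 ≠ 0; add h_3 = 2x_2^4 - 15/2x_2^3 + 65/4x_2^2 - 159/8x_2 to the basis.

The other S-polynomials (S(f_1,h_3), S(f_2,h_3)) all reduce to 0 modulo the current basis, so we have a Gröbner basis.
Inter-reduce: drop elements whose leading term is divisible by another's, tail-reduce, and make monic.
Reduced Gröbner basis: {x_1 - 2x_2^2 + 9/2x_2 + 1, x_2^4 - 15/4x_2^3 + 65/8x_2^2 - 159/16x_2}.
Label its elements g_1 = x_1 - 2x_2^2 + 9/2x_2 + 1, g_2 = x_2^4 - 15/4x_2^3 + 65/8x_2^2 - 159/16x_2.

Reduce p = 5/3x_1x_2 - 8x_1 - 10/3x_2^3 + 47/2x_2^2 - 103/3x_2 - 8 modulo G:
  leading term x_1x_2: subtract (5/3x_2)·g_1 from 5/3x_1x_2 - 8x_1 - 10/3x_2^3 + 47/2x_2^2 - 103/3x_2 - 8 → -8x_1 + 16x_2^2 - 36x_2 - 8
  leading term x_1: subtract (-8)·g_1 from -8x_1 + 16x_2^2 - 36x_2 - 8 → 0
  normal form = 0.
Since the normal form is 0, p ∈ I.

5/3x_1x_2 - 8x_1 - 10/3x_2^3 + 47/2x_2^2 - 103/3x_2 - 8 lies in I (it reduces to 0).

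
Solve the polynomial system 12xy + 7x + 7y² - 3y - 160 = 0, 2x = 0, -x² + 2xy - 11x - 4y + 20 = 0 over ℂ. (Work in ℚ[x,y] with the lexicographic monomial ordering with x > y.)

{(0, 5)}

Compute a lex Gröbner basis by Buchberger's algorithm.
f_1 = 12xy + 7x + 7y² - 3y - 160, LT = xy.
f_2 = 2x, LT = x.
f_3 = -x² + 2xy - 11x - 4y + 20, LT = x².

S(f_1,f_2): lcm = xy. S = 7/12x + 7/12y² - ¼y - 40/3.
  reduce S modulo (f_1, f_2, f_3):
  remainder 7/12y² - ¼y - 40/3 ≠ 0; add h_4 = 7/12y² - ¼y - 40/3 to the basis.

S(f_1,f_3): lcm = x²y. S = 7/12x² + 31/12xy² - 45/4xy - 40/3x - 4y² + 20y.
  reduce S modulo (f_1, f_2, f_3, h_4):
  remainder 128/7y - 640/7 ≠ 0; add h_5 = 128/7y - 640/7 to the basis.

The other S-polynomials (S(f_2,f_3), S(f_1,h_4), S(f_2,h_4), S(f_3,h_4), S(f_1,h_5), S(f_2,h_5), S(f_3,h_5), S(h_4,h_5)) all reduce to 0 modulo the current basis, so we have a Gröbner basis.
Inter-reduce: drop elements whose leading term is divisible by another's, tail-reduce, and make monic.
Reduced Gröbner basis: {x, y - 5}.

The lex basis is triangular: the last element involves only y. Solving y - 5 = 0 gives y ∈ {5}; substituting each value into the earlier elements determines the remaining variables.
  y = 5: the earlier basis element becomes x = 0, giving x = 0 — point (0, 5).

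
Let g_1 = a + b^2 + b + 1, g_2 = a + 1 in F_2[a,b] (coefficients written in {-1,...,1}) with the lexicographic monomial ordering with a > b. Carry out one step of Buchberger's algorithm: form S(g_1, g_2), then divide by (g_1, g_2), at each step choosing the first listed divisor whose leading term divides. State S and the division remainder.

lcm(LM(g_1), LM(g_2)) = a.
S = (lcm/LT(g_1))·g_1 − (lcm/LT(g_2))·g_2 = b^2 + b.
Reduce S modulo (g_1, g_2) in that order:
  leading term b^2: no divisor's leading term divides it; move b^2 to the remainder.
  leading term b: no divisor's leading term divides it; move b to the remainder.
The remainder b^2 + b is nonzero, so it would be added as the next basis element.

S(g_1, g_2) = b^2 + b; remainder on division = b^2 + b.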